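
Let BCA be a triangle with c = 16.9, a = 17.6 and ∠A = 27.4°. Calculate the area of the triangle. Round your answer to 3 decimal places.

119.742

Law of sines: sin C = c·sin A/a ≈ 0.44190.
Since a ≥ c, only the acute value applies: ∠C ≈ 26.22°.
Then ∠B = 180° − ∠A − ∠C ≈ 126.38°.
Law of sines gives b = a·sin B/sin A ≈ 30.792.
Area = ½·a·c·sin B ≈ 119.74.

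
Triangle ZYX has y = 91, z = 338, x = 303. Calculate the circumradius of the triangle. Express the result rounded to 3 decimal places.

By the law of cosines, cos Z = (y² + x² − z²) / (2·y·x) ≈ -0.25666, so ∠Z ≈ 104.87°.
Circumradius = z/(2 sin Z) ≈ 174.86.

174.858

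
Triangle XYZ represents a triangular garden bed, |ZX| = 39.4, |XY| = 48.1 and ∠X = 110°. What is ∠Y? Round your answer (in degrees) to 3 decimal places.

By the law of cosines, |YZ|² = |ZX|² + |XY|² − 2·|ZX|·|XY|·cos X = 5162.3, so |YZ| ≈ 71.849.
Law of cosines again: cos Y = (|XY|² + |YZ|² − |ZX|²)/(2·|XY|·|YZ|) ≈ 0.85701, so ∠Y ≈ 31.02°.

∠Y ≈ 31.017°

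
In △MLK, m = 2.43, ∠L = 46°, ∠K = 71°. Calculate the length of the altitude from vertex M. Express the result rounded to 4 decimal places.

h_M ≈ 1.8549

The third angle is ∠M = 180° − ∠L − ∠K = 63.00°.
Law of sines: l = m·sin L/sin M ≈ 1.9618.
Law of sines: k = m·sin K/sin M ≈ 2.5787.
Area = ½·m·l·sin K ≈ 2.2538.
The altitude from M has length 2·area/m ≈ 1.8549.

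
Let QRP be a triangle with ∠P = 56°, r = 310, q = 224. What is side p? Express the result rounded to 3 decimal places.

By the law of cosines, p² = q² + r² − 2·q·r·cos P = 68615, so p ≈ 261.95.

261.945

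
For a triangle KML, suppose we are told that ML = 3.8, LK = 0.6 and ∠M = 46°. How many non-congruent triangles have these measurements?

ML·sin M = 3.8·sin(46°) ≈ 2.733.
Since LK = 0.6 < 2.733 = ML sin M, no triangle exists.

0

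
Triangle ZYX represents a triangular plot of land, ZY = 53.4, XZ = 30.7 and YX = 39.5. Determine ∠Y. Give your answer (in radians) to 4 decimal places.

By the law of cosines, cos Y = (ZY² + YX² − XZ²) / (2·ZY·YX) ≈ 0.82239, so ∠Y ≈ 0.6052 rad.

0.6052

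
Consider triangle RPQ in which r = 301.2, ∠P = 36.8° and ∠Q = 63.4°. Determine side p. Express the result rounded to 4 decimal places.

The third angle is ∠R = 180° − ∠P − ∠Q = 79.80°.
Law of sines: p = r·sin P/sin R ≈ 183.32.

183.3232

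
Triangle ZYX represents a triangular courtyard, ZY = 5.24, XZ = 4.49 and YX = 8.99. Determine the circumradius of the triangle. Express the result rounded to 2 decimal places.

R ≈ 6.34

By the law of cosines, cos Z = (XZ² + ZY² − YX²) / (2·XZ·ZY) ≈ -0.70561, so ∠Z ≈ 134.88°.
Circumradius = YX/(2 sin Z) ≈ 6.3434.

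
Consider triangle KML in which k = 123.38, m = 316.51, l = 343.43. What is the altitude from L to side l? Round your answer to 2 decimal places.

Semiperimeter s = (123.38 + 316.51 + 343.43)/2 = 391.66.
Heron's formula: area = √(391.66·268.28·75.15·48.23) ≈ 19515.
The altitude from L has length 2·area/l ≈ 113.65.

h_L ≈ 113.65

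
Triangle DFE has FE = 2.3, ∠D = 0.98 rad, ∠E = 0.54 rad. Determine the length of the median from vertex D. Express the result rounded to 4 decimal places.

The third angle is ∠F = π − ∠E − ∠D = 1.622 rad.
Law of sines: ED = FE·sin F/sin D ≈ 2.7659.
Law of sines: DF = FE·sin E/sin D ≈ 1.4239.
Median from D: ½√(2·ED² + 2·DF² − FE²) ≈ 1.8751.

m_D ≈ 1.8751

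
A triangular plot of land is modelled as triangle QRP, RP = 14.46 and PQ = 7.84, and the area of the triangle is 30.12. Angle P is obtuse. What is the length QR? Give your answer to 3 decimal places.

From area = ½·RP·PQ·sin P, we get sin P = 2·area/(RP·PQ) ≈ 0.53137.
Taking the obtuse solution, ∠P ≈ 147.90°.
Law of cosines then gives QR ≈ 21.509.

21.509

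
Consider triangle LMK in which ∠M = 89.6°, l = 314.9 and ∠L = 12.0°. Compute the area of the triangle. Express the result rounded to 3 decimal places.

The third angle is ∠K = 180° − ∠L − ∠M = 78.40°.
Law of sines: m = l·sin M/sin L ≈ 1514.5.
Law of sines: k = l·sin K/sin L ≈ 1483.7.
Area = ½·l·m·sin K ≈ 2.336e+05.

233595.050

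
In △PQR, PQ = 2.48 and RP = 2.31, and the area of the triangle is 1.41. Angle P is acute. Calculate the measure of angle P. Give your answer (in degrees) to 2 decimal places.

29.49

From area = ½·RP·PQ·sin P, we get sin P = 2·area/(RP·PQ) ≈ 0.49225.
Taking the acute solution, ∠P ≈ 29.49°.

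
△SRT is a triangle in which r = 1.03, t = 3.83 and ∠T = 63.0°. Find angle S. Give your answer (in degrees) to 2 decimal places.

∠S ≈ 103.14°

Law of sines: sin R = r·sin T/t ≈ 0.23962.
Since t ≥ r, only the acute value applies: ∠R ≈ 13.86°.
Then ∠S = 180° − ∠T − ∠R ≈ 103.14°.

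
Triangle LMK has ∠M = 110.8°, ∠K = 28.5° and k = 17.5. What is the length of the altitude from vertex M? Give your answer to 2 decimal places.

The third angle is ∠L = 180° − ∠M − ∠K = 40.70°.
Law of sines: l = k·sin L/sin K ≈ 23.916.
Law of sines: m = k·sin M/sin K ≈ 34.285.
Area = ½·k·l·sin M ≈ 195.63.
The altitude from M has length 2·area/m ≈ 11.412.

h_M ≈ 11.41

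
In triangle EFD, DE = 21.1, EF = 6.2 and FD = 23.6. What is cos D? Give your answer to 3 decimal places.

0.968

By the law of cosines, cos D = (FD² + DE² − EF²) / (2·FD·DE) ≈ 0.96768, so ∠D ≈ 14.61°.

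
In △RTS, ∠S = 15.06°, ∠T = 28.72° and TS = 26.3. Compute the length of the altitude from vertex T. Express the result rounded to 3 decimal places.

The third angle is ∠R = 180° − ∠T − ∠S = 136.22°.
Law of sines: SR = TS·sin T/sin R ≈ 18.266.
Law of sines: RT = TS·sin S/sin R ≈ 9.8766.
Area = ½·TS·SR·sin S ≈ 62.41.
The altitude from T has length 2·area/SR ≈ 6.8335.

6.834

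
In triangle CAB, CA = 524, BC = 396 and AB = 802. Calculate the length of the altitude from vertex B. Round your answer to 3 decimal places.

h_B ≈ 340.540

Semiperimeter s = (802 + 396 + 524)/2 = 861.
Heron's formula: area = √(861·59·465·337) ≈ 89221.
The altitude from B has length 2·area/CA ≈ 340.54.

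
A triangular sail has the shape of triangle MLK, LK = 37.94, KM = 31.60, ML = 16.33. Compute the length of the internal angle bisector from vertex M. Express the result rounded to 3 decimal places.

13.881

By the law of cosines, cos M = (KM² + ML² − LK²) / (2·KM·ML) ≈ -0.16880, so ∠M ≈ 1.740 rad.
The bisector from M has length 2·KM·ML·cos(∠M/2)/(KM+ML) ≈ 13.881.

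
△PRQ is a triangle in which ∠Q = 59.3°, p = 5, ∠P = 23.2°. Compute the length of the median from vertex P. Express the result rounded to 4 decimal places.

m_P ≈ 11.5098

The third angle is ∠R = 180° − ∠Q − ∠P = 97.50°.
Law of sines: r = p·sin R/sin P ≈ 12.584.
Law of sines: q = p·sin Q/sin P ≈ 10.913.
Median from P: ½√(2·r² + 2·q² − p²) ≈ 11.51.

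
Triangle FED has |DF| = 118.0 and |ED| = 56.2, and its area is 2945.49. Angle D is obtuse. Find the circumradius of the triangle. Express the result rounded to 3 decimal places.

From area = ½·|ED|·|DF|·sin D, we get sin D = 2·area/(|ED|·|DF|) ≈ 0.88832.
Taking the obtuse solution, ∠D ≈ 117.34°.
Law of cosines then gives |FE| ≈ 152.23.
Circumradius = |FE|/(2 sin D) ≈ 85.683.

85.683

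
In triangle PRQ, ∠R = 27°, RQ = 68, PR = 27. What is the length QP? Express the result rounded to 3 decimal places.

45.620

By the law of cosines, QP² = PR² + RQ² − 2·PR·RQ·cos R = 2081.2, so QP ≈ 45.62.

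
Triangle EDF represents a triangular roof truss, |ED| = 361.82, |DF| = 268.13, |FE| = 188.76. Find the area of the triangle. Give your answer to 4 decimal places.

24621.2684

Semiperimeter s = (268.13 + 188.76 + 361.82)/2 = 409.36.
Heron's formula: area = √(409.36·141.23·220.6·47.535) ≈ 24621.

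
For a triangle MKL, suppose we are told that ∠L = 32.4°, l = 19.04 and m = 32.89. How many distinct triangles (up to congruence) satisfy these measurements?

m·sin L = 32.89·sin(32.4°) ≈ 17.62.
Since m sin L < l < m (17.62 < 19.04 < 32.89), two triangles exist.

2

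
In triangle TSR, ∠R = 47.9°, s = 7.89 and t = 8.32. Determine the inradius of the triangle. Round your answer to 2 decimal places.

2.14

By the law of cosines, r² = t² + s² − 2·t·s·cos R = 43.454, so r ≈ 6.592.
Area = ½·t·s·sin R ≈ 24.353.
Semiperimeter p = (8.32+7.89+6.592)/2 = 11.401.
Inradius = area/p = 24.353/11.401 ≈ 2.1361.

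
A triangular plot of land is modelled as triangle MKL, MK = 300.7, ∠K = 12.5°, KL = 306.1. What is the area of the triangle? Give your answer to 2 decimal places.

Area = ½·MK·KL·sin K ≈ 9961.

area ≈ 9961.01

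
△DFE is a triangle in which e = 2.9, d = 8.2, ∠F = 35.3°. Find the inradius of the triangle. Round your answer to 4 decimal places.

r ≈ 0.8004

By the law of cosines, f² = e² + d² − 2·e·d·cos F = 36.834, so f ≈ 6.0691.
Area = ½·e·d·sin F ≈ 6.8707.
Semiperimeter s = (8.2+6.0691+2.9)/2 = 8.5846.
Inradius = area/s = 6.8707/8.5846 ≈ 0.80036.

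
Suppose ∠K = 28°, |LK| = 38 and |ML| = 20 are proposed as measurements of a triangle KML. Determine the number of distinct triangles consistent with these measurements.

|LK|·sin K = 38·sin(28°) ≈ 17.84.
Since |LK| sin K < |ML| < |LK| (17.84 < 20 < 38), two triangles exist.

2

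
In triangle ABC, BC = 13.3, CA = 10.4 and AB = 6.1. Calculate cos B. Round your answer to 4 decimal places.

cos B ≈ 0.6529

By the law of cosines, cos B = (AB² + BC² − CA²) / (2·AB·BC) ≈ 0.65290, so ∠B ≈ 49.24°.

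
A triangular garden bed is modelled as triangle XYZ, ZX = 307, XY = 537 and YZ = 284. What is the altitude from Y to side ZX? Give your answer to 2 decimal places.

h_Y ≈ 215.65

Semiperimeter s = (284 + 307 + 537)/2 = 564.
Heron's formula: area = √(564·280·257·27) ≈ 33103.
The altitude from Y has length 2·area/ZX ≈ 215.65.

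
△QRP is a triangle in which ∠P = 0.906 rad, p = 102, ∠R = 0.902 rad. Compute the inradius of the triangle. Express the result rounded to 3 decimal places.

30.581

The third angle is ∠Q = π − ∠R − ∠P = 1.334 rad.
Law of sines: q = p·sin Q/sin P ≈ 125.97.
Law of sines: r = p·sin R/sin P ≈ 101.68.
Area = ½·p·q·sin R ≈ 5040.4.
Semiperimeter s = (125.97+101.68+102)/2 = 164.82.
Inradius = area/s = 5040.4/164.82 ≈ 30.581.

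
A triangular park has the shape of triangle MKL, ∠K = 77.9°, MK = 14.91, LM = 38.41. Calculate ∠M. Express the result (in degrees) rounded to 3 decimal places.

Law of sines: sin L = MK·sin K/LM ≈ 0.37956.
Since LM ≥ MK, only the acute value applies: ∠L ≈ 22.31°.
Then ∠M = 180° − ∠K − ∠L ≈ 79.79°.

∠M ≈ 79.794°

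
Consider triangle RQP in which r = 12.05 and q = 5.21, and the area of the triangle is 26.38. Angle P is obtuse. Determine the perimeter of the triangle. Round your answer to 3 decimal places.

From area = ½·r·q·sin P, we get sin P = 2·area/(r·q) ≈ 0.84039.
Taking the obtuse solution, ∠P ≈ 2.144 rad.
Law of cosines then gives p ≈ 15.505.
Perimeter = 12.05 + 5.21 + 15.505 = 32.765.

32.765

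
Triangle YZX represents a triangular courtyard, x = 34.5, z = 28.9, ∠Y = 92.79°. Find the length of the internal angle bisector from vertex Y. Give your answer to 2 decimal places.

By the law of cosines, y² = z² + x² − 2·z·x·cos Y = 2122.5, so y ≈ 46.071.
The bisector from Y has length 2·z·x·cos(∠Y/2)/(z+x) ≈ 21.692.

t_Y ≈ 21.69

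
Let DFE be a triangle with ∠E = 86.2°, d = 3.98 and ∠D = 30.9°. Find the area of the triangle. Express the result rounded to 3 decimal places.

13.699

The third angle is ∠F = 180° − ∠E − ∠D = 62.90°.
Law of sines: f = d·sin F/sin D ≈ 6.8992.
Law of sines: e = d·sin E/sin D ≈ 7.7331.
Area = ½·d·f·sin E ≈ 13.699.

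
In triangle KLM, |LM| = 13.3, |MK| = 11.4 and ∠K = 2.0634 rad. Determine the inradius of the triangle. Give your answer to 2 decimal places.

r ≈ 1.19

Law of sines: sin L = |MK|·sin K/|LM| ≈ 0.75523.
Since |LM| ≥ |MK|, only the acute value applies: ∠L ≈ 0.8560 rad.
Then ∠M = π − ∠K − ∠L ≈ 0.2222 rad.
Law of sines gives |KL| = |LM|·sin M/sin K ≈ 3.3263.
Area = ½·|LM|·|MK|·sin M ≈ 16.706.
Semiperimeter s = (13.3+11.4+3.3263)/2 = 14.013.
Inradius = area/s = 16.706/14.013 ≈ 1.1921.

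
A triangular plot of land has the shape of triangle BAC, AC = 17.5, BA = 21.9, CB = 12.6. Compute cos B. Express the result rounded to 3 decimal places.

By the law of cosines, cos B = (CB² + BA² − AC²) / (2·CB·BA) ≈ 0.60180, so ∠B ≈ 53.00°.

0.602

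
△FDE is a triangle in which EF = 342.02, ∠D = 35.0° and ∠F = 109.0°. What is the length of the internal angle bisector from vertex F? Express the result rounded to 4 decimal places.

The third angle is ∠E = 180° − ∠F − ∠D = 36.00°.
Law of sines: DE = EF·sin F/sin D ≈ 563.81.
Law of sines: FD = EF·sin E/sin D ≈ 350.49.
The bisector from F has length 2·EF·FD·cos(∠F/2)/(EF+FD) ≈ 201.04.

201.0420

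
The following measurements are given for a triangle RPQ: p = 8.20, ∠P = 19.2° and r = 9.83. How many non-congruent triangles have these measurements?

r·sin P = 9.83·sin(19.2°) ≈ 3.233.
Since r sin P < p < r (3.233 < 8.20 < 9.83), two triangles exist.

2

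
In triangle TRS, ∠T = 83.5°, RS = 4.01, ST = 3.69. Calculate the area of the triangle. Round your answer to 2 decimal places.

area ≈ 3.74

Law of sines: sin R = ST·sin T/RS ≈ 0.91428.
Since RS ≥ ST, only the acute value applies: ∠R ≈ 66.10°.
Then ∠S = 180° − ∠T − ∠R ≈ 30.40°.
Law of sines gives TR = RS·sin S/sin T ≈ 2.0421.
Area = ½·RS·ST·sin S ≈ 3.7434.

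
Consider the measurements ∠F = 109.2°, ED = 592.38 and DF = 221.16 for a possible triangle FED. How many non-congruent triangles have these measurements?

DF·sin F = 221.16·sin(109.2°) ≈ 208.9.
Since ∠F is not acute, a triangle exists only if ED > DF; here ED > DF, so there is exactly one triangle.

1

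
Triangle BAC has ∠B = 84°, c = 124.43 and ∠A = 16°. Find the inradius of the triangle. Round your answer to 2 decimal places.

r ≈ 15.13

The third angle is ∠C = 180° − ∠B − ∠A = 80.00°.
Law of sines: b = c·sin B/sin C ≈ 125.66.
Law of sines: a = c·sin A/sin C ≈ 34.827.
Area = ½·c·b·sin A ≈ 2154.9.
Semiperimeter s = (125.66+34.827+124.43)/2 = 142.46.
Inradius = area/s = 2154.9/142.46 ≈ 15.126.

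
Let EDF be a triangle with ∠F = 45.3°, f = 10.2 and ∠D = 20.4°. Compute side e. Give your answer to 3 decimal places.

13.079

The third angle is ∠E = 180° − ∠D − ∠F = 114.30°.
Law of sines: e = f·sin E/sin F ≈ 13.079.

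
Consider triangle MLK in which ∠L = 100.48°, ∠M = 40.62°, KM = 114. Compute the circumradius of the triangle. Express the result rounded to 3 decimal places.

The third angle is ∠K = 180° − ∠M − ∠L = 38.90°.
Law of sines: LK = KM·sin M/sin L ≈ 75.478.
Law of sines: ML = KM·sin K/sin L ≈ 72.802.
Circumradius = KM/(2 sin L) ≈ 57.967.

R ≈ 57.967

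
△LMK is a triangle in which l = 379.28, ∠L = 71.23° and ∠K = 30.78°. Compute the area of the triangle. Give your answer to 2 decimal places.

The third angle is ∠M = 180° − ∠K − ∠L = 77.99°.
Law of sines: m = l·sin M/sin L ≈ 391.82.
Law of sines: k = l·sin K/sin L ≈ 205.
Area = ½·l·m·sin K ≈ 38025.

38024.51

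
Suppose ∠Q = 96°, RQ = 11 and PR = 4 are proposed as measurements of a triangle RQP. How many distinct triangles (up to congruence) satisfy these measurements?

0

RQ·sin Q = 11·sin(96°) ≈ 10.94.
Since ∠Q is not acute, a triangle exists only if PR > RQ; here PR ≤ RQ, so there is no triangle.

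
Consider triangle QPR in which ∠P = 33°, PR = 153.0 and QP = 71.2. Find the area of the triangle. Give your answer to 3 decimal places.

Area = ½·QP·PR·sin P ≈ 2966.5.

2966.540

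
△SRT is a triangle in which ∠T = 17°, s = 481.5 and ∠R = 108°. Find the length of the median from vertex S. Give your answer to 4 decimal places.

The third angle is ∠S = 180° − ∠R − ∠T = 55.00°.
Law of sines: r = s·sin R/sin S ≈ 559.03.
Law of sines: t = s·sin T/sin S ≈ 171.86.
Median from S: ½√(2·r² + 2·t² − s²) ≈ 336.25.

336.2533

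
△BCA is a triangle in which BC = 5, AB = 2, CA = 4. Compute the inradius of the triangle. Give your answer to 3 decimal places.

0.691

Semiperimeter s = (4 + 2 + 5)/2 = 5.5.
Heron's formula: area = √(5.5·1.5·3.5·0.5) ≈ 3.7997.
Inradius = area/s = 3.7997/5.5 ≈ 0.69085.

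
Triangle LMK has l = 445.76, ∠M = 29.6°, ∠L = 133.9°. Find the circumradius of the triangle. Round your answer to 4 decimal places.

The third angle is ∠K = 180° − ∠L − ∠M = 16.50°.
Law of sines: m = l·sin M/sin L ≈ 305.57.
Law of sines: k = l·sin K/sin L ≈ 175.7.
Circumradius = l/(2 sin L) ≈ 309.32.

R ≈ 309.3188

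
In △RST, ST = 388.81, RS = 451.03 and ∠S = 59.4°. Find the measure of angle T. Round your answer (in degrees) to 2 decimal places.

67.70

By the law of cosines, TR² = RS² + ST² − 2·RS·ST·cos S = 1.7607e+05, so TR ≈ 419.6.
Law of cosines again: cos T = (ST² + TR² − RS²)/(2·ST·TR) ≈ 0.37945, so ∠T ≈ 67.70°.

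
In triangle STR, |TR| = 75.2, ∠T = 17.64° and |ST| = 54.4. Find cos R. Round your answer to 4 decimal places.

cos R ≈ 0.8170

By the law of cosines, |RS|² = |ST|² + |TR|² − 2·|ST|·|TR|·cos T = 817.35, so |RS| ≈ 28.589.
Law of cosines again: cos R = (|TR|² + |RS|² − |ST|²)/(2·|TR|·|RS|) ≈ 0.81701, so ∠R ≈ 35.21°.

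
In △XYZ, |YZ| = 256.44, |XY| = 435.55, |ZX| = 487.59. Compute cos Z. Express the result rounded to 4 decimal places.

By the law of cosines, cos Z = (|YZ|² + |ZX|² − |XY|²) / (2·|YZ|·|ZX|) ≈ 0.45507, so ∠Z ≈ 1.0983 rad.

cos Z ≈ 0.4551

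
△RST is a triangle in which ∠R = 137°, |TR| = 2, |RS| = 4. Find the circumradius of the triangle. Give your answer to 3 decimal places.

By the law of cosines, |ST|² = |TR|² + |RS|² − 2·|TR|·|RS|·cos R = 31.702, so |ST| ≈ 5.6304.
Area = ½·|TR|·|RS|·sin R ≈ 2.728.
Circumradius = |ST|/(2 sin R) ≈ 4.1279.

4.128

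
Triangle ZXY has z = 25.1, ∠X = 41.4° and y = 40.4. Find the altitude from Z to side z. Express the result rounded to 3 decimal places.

By the law of cosines, x² = y² + z² − 2·y·z·cos X = 740.88, so x ≈ 27.219.
Area = ½·y·z·sin X ≈ 335.3.
The altitude from Z has length 2·area/z ≈ 26.717.

26.717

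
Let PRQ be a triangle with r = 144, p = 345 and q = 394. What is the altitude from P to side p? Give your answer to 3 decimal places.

h_P ≈ 142.243

Semiperimeter s = (345 + 144 + 394)/2 = 441.5.
Heron's formula: area = √(441.5·96.5·297.5·47.5) ≈ 24537.
The altitude from P has length 2·area/p ≈ 142.24.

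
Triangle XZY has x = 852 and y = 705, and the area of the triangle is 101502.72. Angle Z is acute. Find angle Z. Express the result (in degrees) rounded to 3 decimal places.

From area = ½·y·x·sin Z, we get sin Z = 2·area/(y·x) ≈ 0.33797.
Taking the acute solution, ∠Z ≈ 19.75°.

∠Z ≈ 19.753°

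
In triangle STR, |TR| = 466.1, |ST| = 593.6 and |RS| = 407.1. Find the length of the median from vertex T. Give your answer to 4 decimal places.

m_T ≈ 493.3280

Median from T: ½√(2·|ST|² + 2·|TR|² − |RS|²) ≈ 493.33.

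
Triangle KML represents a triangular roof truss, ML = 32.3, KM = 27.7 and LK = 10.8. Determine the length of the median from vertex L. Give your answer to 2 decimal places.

Median from L: ½√(2·ML² + 2·LK² − KM²) ≈ 19.701.

19.70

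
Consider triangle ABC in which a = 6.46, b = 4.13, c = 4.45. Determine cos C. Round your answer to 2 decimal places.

By the law of cosines, cos C = (a² + b² − c²) / (2·a·b) ≈ 0.73063, so ∠C ≈ 43.06°.

cos C ≈ 0.73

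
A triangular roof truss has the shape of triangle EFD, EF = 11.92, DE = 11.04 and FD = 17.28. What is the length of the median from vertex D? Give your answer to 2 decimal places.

Median from D: ½√(2·FD² + 2·DE² − EF²) ≈ 13.218.

m_D ≈ 13.22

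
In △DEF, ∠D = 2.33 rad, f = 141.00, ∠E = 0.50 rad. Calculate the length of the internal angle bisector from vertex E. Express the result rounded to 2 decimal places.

The third angle is ∠F = π − ∠D − ∠E = 0.312 rad.
Law of sines: d = f·sin D/sin F ≈ 333.62.
Law of sines: e = f·sin E/sin F ≈ 220.5.
The bisector from E has length 2·f·d·cos(∠E/2)/(f+d) ≈ 192.06.

192.06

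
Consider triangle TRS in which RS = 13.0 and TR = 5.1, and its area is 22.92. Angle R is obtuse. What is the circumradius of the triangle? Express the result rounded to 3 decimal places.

From area = ½·TR·RS·sin R, we get sin R = 2·area/(TR·RS) ≈ 0.69140.
Taking the obtuse solution, ∠R ≈ 136.26°.
Law of cosines then gives ST ≈ 17.053.
Circumradius = ST/(2 sin R) ≈ 12.332.

12.332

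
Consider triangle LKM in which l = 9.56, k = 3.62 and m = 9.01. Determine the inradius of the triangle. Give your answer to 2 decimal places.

Semiperimeter s = (9.56 + 3.62 + 9.01)/2 = 11.095.
Heron's formula: area = √(11.095·1.535·7.475·2.085) ≈ 16.292.
Inradius = area/s = 16.292/11.095 ≈ 1.4684.

r ≈ 1.47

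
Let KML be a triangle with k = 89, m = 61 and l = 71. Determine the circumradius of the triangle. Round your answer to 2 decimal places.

By the law of cosines, cos K = (m² + l² − k²) / (2·m·l) ≈ 0.09709, so ∠K ≈ 84.43°.
Circumradius = k/(2 sin K) ≈ 44.711.

R ≈ 44.71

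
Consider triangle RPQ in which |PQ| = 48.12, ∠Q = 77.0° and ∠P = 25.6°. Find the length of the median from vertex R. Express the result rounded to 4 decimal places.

m_R ≈ 28.3226

The third angle is ∠R = 180° − ∠P − ∠Q = 77.40°.
Law of sines: |QR| = |PQ|·sin P/sin R ≈ 21.305.
Law of sines: |RP| = |PQ|·sin Q/sin R ≈ 48.044.
Median from R: ½√(2·|QR|² + 2·|RP|² − |PQ|²) ≈ 28.323.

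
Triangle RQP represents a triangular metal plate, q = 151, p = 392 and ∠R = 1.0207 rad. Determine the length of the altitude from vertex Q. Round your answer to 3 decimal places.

By the law of cosines, r² = q² + p² − 2·q·p·cos R = 1.1458e+05, so r ≈ 338.49.
Area = ½·q·p·sin R ≈ 25230.
The altitude from Q has length 2·area/q ≈ 334.17.

h_Q ≈ 334.170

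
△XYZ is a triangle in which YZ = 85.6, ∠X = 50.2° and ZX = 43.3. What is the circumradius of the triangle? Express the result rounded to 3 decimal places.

R ≈ 55.709

Law of sines: sin Y = ZX·sin X/YZ ≈ 0.38863.
Since YZ ≥ ZX, only the acute value applies: ∠Y ≈ 22.87°.
Then ∠Z = 180° − ∠X − ∠Y ≈ 106.93°.
Law of sines gives XY = YZ·sin Z/sin X ≈ 106.59.
Circumradius = YZ/(2 sin X) ≈ 55.709.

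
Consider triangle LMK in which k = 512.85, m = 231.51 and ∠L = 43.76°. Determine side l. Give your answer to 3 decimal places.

By the law of cosines, l² = m² + k² − 2·m·k·cos L = 1.4511e+05, so l ≈ 380.93.

380.931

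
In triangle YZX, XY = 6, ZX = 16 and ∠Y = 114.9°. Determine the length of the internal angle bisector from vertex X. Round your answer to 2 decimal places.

Law of sines: sin Z = XY·sin Y/ZX ≈ 0.34014.
Since ZX ≥ XY, only the acute value applies: ∠Z ≈ 19.89°.
Then ∠X = 180° − ∠Y − ∠Z ≈ 45.21°.
Law of sines gives YZ = ZX·sin X/sin Y ≈ 12.52.
The bisector from X has length 2·ZX·XY·cos(∠X/2)/(ZX+XY) ≈ 8.0567.

t_X ≈ 8.06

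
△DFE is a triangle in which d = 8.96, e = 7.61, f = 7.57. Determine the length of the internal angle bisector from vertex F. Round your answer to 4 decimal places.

7.3454

By the law of cosines, cos F = (e² + d² − f²) / (2·e·d) ≈ 0.59315, so ∠F ≈ 53.62°.
The bisector from F has length 2·e·d·cos(∠F/2)/(e+d) ≈ 7.3454.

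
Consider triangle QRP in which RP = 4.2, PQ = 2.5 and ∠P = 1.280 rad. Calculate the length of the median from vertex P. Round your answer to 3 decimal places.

By the law of cosines, QR² = RP² + PQ² − 2·RP·PQ·cos P = 17.869, so QR ≈ 4.2272.
Median from P: ½√(2·RP² + 2·PQ² − QR²) ≈ 2.7345.

2.735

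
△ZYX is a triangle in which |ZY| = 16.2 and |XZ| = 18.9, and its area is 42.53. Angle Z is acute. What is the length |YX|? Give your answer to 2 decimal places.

5.60

From area = ½·|XZ|·|ZY|·sin Z, we get sin Z = 2·area/(|XZ|·|ZY|) ≈ 0.27781.
Taking the acute solution, ∠Z ≈ 16.13°.
Law of cosines then gives |YX| ≈ 5.6031.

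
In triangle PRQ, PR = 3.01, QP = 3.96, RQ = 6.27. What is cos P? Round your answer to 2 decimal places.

By the law of cosines, cos P = (QP² + PR² − RQ²) / (2·QP·PR) ≈ -0.61123, so ∠P ≈ 127.68°.

cos P ≈ -0.61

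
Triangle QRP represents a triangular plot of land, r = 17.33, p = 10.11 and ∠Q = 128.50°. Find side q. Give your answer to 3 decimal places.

By the law of cosines, q² = r² + p² − 2·r·p·cos Q = 620.68, so q ≈ 24.913.

24.913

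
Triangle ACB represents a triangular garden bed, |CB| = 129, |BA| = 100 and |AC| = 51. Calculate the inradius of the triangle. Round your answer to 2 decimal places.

Semiperimeter s = (129 + 100 + 51)/2 = 140.
Heron's formula: area = √(140·11·40·89) ≈ 2341.5.
Inradius = area/s = 2341.5/140 ≈ 16.725.

r ≈ 16.72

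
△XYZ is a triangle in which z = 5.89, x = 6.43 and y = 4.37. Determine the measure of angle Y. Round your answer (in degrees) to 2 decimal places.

By the law of cosines, cos Y = (z² + x² − y²) / (2·z·x) ≈ 0.75173, so ∠Y ≈ 41.26°.

41.26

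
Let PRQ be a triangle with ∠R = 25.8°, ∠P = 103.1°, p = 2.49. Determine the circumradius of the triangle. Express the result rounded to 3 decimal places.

1.278

The third angle is ∠Q = 180° − ∠P − ∠R = 51.10°.
Law of sines: r = p·sin R/sin P ≈ 1.1127.
Law of sines: q = p·sin Q/sin P ≈ 1.9896.
Circumradius = p/(2 sin P) ≈ 1.2783.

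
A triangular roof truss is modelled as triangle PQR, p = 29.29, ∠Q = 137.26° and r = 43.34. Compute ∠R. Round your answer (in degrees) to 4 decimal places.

By the law of cosines, q² = r² + p² − 2·r·p·cos Q = 4600.9, so q ≈ 67.83.
Law of cosines again: cos R = (p² + q² − r²)/(2·p·q) ≈ 0.90109, so ∠R ≈ 25.70°.

∠R ≈ 25.6987°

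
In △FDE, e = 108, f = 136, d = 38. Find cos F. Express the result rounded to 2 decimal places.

By the law of cosines, cos F = (d² + e² − f²) / (2·d·e) ≈ -0.65643, so ∠F ≈ 131.03°.

cos F ≈ -0.66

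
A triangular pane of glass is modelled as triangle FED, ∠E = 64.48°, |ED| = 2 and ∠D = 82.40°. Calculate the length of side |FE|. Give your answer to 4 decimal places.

3.6282

The third angle is ∠F = 180° − ∠E − ∠D = 33.12°.
Law of sines: |FE| = |ED|·sin D/sin F ≈ 3.6282.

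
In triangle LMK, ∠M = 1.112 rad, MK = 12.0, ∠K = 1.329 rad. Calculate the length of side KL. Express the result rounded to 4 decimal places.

16.6892

The third angle is ∠L = π − ∠M − ∠K = 0.701 rad.
Law of sines: KL = MK·sin M/sin L ≈ 16.689.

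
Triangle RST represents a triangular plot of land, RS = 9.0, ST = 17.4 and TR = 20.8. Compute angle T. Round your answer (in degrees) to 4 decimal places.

By the law of cosines, cos T = (ST² + TR² − RS²) / (2·ST·TR) ≈ 0.90407, so ∠T ≈ 25.30°.

25.3021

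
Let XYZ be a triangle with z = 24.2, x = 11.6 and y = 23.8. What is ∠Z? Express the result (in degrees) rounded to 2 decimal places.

By the law of cosines, cos Z = (x² + y² − z²) / (2·x·y) ≈ 0.20892, so ∠Z ≈ 77.94°.

∠Z ≈ 77.94°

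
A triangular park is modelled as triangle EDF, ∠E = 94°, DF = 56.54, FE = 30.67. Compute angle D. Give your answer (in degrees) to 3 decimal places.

Law of sines: sin D = FE·sin E/DF ≈ 0.54113.
Since DF ≥ FE, only the acute value applies: ∠D ≈ 32.76°.
Then ∠F = 180° − ∠E − ∠D ≈ 53.24°.

32.760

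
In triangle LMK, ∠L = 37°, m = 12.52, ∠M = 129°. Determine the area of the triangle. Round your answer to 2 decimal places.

The third angle is ∠K = 180° − ∠L − ∠M = 14.00°.
Law of sines: l = m·sin L/sin M ≈ 9.6954.
Law of sines: k = m·sin K/sin M ≈ 3.8974.
Area = ½·m·l·sin K ≈ 14.683.

14.68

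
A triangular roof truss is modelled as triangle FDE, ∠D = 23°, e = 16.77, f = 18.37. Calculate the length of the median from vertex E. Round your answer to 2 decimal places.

11.14

By the law of cosines, d² = e² + f² − 2·e·f·cos D = 51.539, so d ≈ 7.1791.
Median from E: ½√(2·f² + 2·d² − e²) ≈ 11.144.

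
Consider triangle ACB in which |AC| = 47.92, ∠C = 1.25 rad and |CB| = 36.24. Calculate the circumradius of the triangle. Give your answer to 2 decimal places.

26.42

By the law of cosines, |BA|² = |AC|² + |CB|² − 2·|AC|·|CB|·cos C = 2514.5, so |BA| ≈ 50.145.
Area = ½·|AC|·|CB|·sin C ≈ 824.01.
Circumradius = |BA|/(2 sin C) ≈ 26.42.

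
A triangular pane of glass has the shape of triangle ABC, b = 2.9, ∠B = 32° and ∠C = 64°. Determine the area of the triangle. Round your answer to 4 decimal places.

The third angle is ∠A = 180° − ∠B − ∠C = 84.00°.
Law of sines: a = b·sin A/sin B ≈ 5.4426.
Law of sines: c = b·sin C/sin B ≈ 4.9187.
Area = ½·b·a·sin C ≈ 7.093.

area ≈ 7.0930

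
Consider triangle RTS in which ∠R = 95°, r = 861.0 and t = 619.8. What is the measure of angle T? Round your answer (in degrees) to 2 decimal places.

45.82

Law of sines: sin T = t·sin R/r ≈ 0.71712.
Since r ≥ t, only the acute value applies: ∠T ≈ 45.82°.
Then ∠S = 180° − ∠R − ∠T ≈ 39.18°.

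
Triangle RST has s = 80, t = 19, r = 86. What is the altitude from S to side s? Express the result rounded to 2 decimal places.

18.58

Semiperimeter p = (86 + 80 + 19)/2 = 92.5.
Heron's formula: area = √(92.5·6.5·12.5·73.5) ≈ 743.24.
The altitude from S has length 2·area/s ≈ 18.581.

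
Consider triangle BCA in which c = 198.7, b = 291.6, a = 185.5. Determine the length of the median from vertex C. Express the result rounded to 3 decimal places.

223.271

Median from C: ½√(2·a² + 2·b² − c²) ≈ 223.27.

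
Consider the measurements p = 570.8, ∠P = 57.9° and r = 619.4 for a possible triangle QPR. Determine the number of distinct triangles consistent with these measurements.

r·sin P = 619.4·sin(57.9°) ≈ 524.7.
Since r sin P < p < r (524.7 < 570.8 < 619.4), two triangles exist.

2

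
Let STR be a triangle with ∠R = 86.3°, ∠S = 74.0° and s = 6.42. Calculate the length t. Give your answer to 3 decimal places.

2.251

The third angle is ∠T = 180° − ∠R − ∠S = 19.70°.
Law of sines: t = s·sin T/sin S ≈ 2.2514.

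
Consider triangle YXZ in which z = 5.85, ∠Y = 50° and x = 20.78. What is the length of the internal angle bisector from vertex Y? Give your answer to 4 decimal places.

By the law of cosines, y² = x² + z² − 2·x·z·cos Y = 309.75, so y ≈ 17.6.
The bisector from Y has length 2·x·z·cos(∠Y/2)/(x+z) ≈ 8.2744.

t_Y ≈ 8.2744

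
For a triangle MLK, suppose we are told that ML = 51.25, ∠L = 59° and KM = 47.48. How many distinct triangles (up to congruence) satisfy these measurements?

2

ML·sin L = 51.25·sin(59°) ≈ 43.93.
Since ML sin L < KM < ML (43.93 < 47.48 < 51.25), two triangles exist.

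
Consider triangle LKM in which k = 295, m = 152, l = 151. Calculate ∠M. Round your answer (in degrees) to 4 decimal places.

By the law of cosines, cos M = (l² + k² − m²) / (2·l·k) ≈ 0.97342, so ∠M ≈ 13.24°.

∠M ≈ 13.2398°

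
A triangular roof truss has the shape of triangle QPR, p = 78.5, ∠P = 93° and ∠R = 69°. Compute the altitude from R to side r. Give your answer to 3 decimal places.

h_R ≈ 24.258

The third angle is ∠Q = 180° − ∠P − ∠R = 18.00°.
Law of sines: q = p·sin Q/sin P ≈ 24.291.
Law of sines: r = p·sin R/sin P ≈ 73.387.
Area = ½·p·q·sin R ≈ 890.1.
The altitude from R has length 2·area/r ≈ 24.258.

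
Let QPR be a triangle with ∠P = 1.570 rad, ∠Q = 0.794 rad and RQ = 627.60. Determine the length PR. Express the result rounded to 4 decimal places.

447.5812

The third angle is ∠R = π − ∠Q − ∠P = 0.778 rad.
Law of sines: PR = RQ·sin Q/sin P ≈ 447.58.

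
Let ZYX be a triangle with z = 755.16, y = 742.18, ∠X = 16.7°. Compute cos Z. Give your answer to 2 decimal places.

0.09

By the law of cosines, x² = z² + y² − 2·z·y·cos X = 47446, so x ≈ 217.82.
Law of cosines again: cos Z = (y² + x² − z²)/(2·y·x) ≈ 0.08663, so ∠Z ≈ 85.03°.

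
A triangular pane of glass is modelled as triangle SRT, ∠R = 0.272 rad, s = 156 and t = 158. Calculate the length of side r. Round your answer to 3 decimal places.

By the law of cosines, r² = t² + s² − 2·t·s·cos R = 1816.3, so r ≈ 42.619.

42.619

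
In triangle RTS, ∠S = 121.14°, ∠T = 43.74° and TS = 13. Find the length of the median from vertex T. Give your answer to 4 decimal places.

The third angle is ∠R = 180° − ∠T − ∠S = 15.12°.
Law of sines: SR = TS·sin T/sin R ≈ 34.458.
Law of sines: RT = TS·sin S/sin R ≈ 42.657.
Median from T: ½√(2·RT² + 2·TS² − SR²) ≈ 26.41.

m_T ≈ 26.4099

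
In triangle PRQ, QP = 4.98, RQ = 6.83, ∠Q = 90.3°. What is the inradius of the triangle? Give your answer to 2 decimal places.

1.68

By the law of cosines, PR² = RQ² + QP² − 2·RQ·QP·cos Q = 71.805, so PR ≈ 8.4738.
Area = ½·RQ·QP·sin Q ≈ 17.006.
Semiperimeter s = (6.83+4.98+8.4738)/2 = 10.142.
Inradius = area/s = 17.006/10.142 ≈ 1.6769.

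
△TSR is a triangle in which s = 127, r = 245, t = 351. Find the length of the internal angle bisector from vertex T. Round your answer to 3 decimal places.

By the law of cosines, cos T = (s² + r² − t²) / (2·s·r) ≈ -0.75602, so ∠T ≈ 139.11°.
The bisector from T has length 2·s·r·cos(∠T/2)/(s+r) ≈ 58.428.

58.428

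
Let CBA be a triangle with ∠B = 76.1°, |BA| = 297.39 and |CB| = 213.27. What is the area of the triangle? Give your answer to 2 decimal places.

area ≈ 30783.54

Area = ½·|CB|·|BA|·sin B ≈ 30784.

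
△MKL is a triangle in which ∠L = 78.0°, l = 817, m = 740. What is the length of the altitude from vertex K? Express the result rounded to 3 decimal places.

Law of sines: sin M = m·sin L/l ≈ 0.88596.
Since l ≥ m, only the acute value applies: ∠M ≈ 62.37°.
Then ∠K = 180° − ∠L − ∠M ≈ 39.63°.
Law of sines gives k = l·sin K/sin L ≈ 532.75.
Area = ½·l·m·sin K ≈ 1.9281e+05.
The altitude from K has length 2·area/k ≈ 723.83.

723.829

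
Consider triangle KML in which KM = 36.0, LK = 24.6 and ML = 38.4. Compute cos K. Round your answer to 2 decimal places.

By the law of cosines, cos K = (LK² + KM² − ML²) / (2·LK·KM) ≈ 0.24085, so ∠K ≈ 76.06°.

0.24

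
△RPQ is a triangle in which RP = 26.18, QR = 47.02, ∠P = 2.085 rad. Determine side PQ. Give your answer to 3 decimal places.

Law of sines: sin Q = RP·sin P/QR ≈ 0.48478.
Since QR ≥ RP, only the acute value applies: ∠Q ≈ 0.506 rad.
Then ∠R = π − ∠P − ∠Q ≈ 0.550 rad.
Law of sines gives PQ = QR·sin R/sin P ≈ 28.249.

28.249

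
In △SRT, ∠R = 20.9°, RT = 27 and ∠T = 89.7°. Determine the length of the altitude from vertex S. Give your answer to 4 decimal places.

10.2897

The third angle is ∠S = 180° − ∠R − ∠T = 69.40°.
Law of sines: TS = RT·sin R/sin S ≈ 10.29.
Law of sines: SR = RT·sin T/sin S ≈ 28.844.
Area = ½·RT·TS·sin T ≈ 138.91.
The altitude from S has length 2·area/RT ≈ 10.29.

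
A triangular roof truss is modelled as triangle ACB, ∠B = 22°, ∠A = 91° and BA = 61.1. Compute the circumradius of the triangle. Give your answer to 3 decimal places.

R ≈ 33.188

The third angle is ∠C = 180° − ∠B − ∠A = 67.00°.
Law of sines: CB = BA·sin A/sin C ≈ 66.367.
Law of sines: AC = BA·sin B/sin C ≈ 24.865.
Circumradius = BA/(2 sin C) ≈ 33.188.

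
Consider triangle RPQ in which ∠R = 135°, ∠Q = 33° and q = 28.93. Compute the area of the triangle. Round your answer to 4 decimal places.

area ≈ 112.9593

The third angle is ∠P = 180° − ∠Q − ∠R = 12.00°.
Law of sines: r = q·sin R/sin Q ≈ 37.56.
Law of sines: p = q·sin P/sin Q ≈ 11.044.
Area = ½·q·r·sin P ≈ 112.96.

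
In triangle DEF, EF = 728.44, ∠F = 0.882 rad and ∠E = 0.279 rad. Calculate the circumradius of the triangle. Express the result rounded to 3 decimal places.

The third angle is ∠D = π − ∠E − ∠F = 1.981 rad.
Law of sines: FD = EF·sin E/sin D ≈ 218.72.
Law of sines: DE = EF·sin F/sin D ≈ 613.13.
Circumradius = EF/(2 sin D) ≈ 397.1.

397.099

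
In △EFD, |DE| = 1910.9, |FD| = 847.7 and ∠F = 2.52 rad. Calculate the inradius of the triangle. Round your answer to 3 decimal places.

r ≈ 145.855

Law of sines: sin E = |FD|·sin F/|DE| ≈ 0.25833.
Since |DE| ≥ |FD|, only the acute value applies: ∠E ≈ 0.261 rad.
Then ∠D = π − ∠F − ∠E ≈ 0.360 rad.
Law of sines gives |EF| = |DE|·sin D/sin F ≈ 1156.9.
Area = ½·|DE|·|FD|·sin D ≈ 2.8555e+05.
Semiperimeter s = (847.7+1910.9+1156.9)/2 = 1957.7.
Inradius = area/s = 2.8555e+05/1957.7 ≈ 145.85.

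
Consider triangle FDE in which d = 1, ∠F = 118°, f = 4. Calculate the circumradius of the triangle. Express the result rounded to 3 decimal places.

R ≈ 2.265

Law of sines: sin D = d·sin F/f ≈ 0.22074.
Since f ≥ d, only the acute value applies: ∠D ≈ 12.75°.
Then ∠E = 180° − ∠F − ∠D ≈ 49.25°.
Law of sines gives e = f·sin E/sin F ≈ 3.4319.
Circumradius = f/(2 sin F) ≈ 2.2651.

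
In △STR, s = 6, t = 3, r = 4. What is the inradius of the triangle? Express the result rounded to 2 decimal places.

0.82

Semiperimeter p = (6 + 3 + 4)/2 = 6.5.
Heron's formula: area = √(6.5·0.5·3.5·2.5) ≈ 5.3327.
Inradius = area/p = 5.3327/6.5 ≈ 0.82041.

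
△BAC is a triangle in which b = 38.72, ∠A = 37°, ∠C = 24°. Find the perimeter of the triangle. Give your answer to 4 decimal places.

83.3693

The third angle is ∠B = 180° − ∠A − ∠C = 119.00°.
Law of sines: a = b·sin A/sin B ≈ 26.643.
Law of sines: c = b·sin C/sin B ≈ 18.007.
Semiperimeter s = (38.72+26.643+18.007)/2 = 41.685.
Perimeter = 38.72 + 26.643 + 18.007 = 83.369.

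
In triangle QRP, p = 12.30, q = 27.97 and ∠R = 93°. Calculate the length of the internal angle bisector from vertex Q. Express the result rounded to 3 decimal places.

By the law of cosines, r² = p² + q² − 2·p·q·cos R = 969.62, so r ≈ 31.139.
Law of cosines again: cos Q = (r² + p² − q²)/(2·r·p) ≈ 0.44202, so ∠Q ≈ 63.77°.
The bisector from Q has length 2·r·p·cos(∠Q/2)/(r+p) ≈ 14.974.

t_Q ≈ 14.974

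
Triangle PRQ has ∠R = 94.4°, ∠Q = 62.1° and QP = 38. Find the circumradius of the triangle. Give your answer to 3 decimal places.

19.056

The third angle is ∠P = 180° − ∠R − ∠Q = 23.50°.
Law of sines: RQ = QP·sin P/sin R ≈ 15.197.
Law of sines: PR = QP·sin Q/sin R ≈ 33.682.
Circumradius = QP/(2 sin R) ≈ 19.056.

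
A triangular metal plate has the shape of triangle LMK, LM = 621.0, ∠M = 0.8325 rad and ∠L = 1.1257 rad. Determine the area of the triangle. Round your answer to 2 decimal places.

The third angle is ∠K = π − ∠L − ∠M = 1.1834 rad.
Law of sines: MK = LM·sin L/sin K ≈ 605.36.
Law of sines: KL = LM·sin M/sin K ≈ 496.06.
Area = ½·LM·MK·sin M ≈ 1.3902e+05.

139020.66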